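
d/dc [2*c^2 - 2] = 4*c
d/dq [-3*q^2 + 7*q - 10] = 7 - 6*q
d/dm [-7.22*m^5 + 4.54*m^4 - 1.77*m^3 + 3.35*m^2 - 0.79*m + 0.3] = -36.1*m^4 + 18.16*m^3 - 5.31*m^2 + 6.7*m - 0.79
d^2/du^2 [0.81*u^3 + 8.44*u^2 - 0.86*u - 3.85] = 4.86*u + 16.88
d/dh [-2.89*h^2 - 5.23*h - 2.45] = -5.78*h - 5.23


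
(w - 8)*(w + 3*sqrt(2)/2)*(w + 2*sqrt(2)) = w^3 - 8*w^2 + 7*sqrt(2)*w^2/2 - 28*sqrt(2)*w + 6*w - 48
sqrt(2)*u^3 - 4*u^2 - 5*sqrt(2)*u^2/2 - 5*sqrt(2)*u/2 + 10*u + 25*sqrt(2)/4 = (u - 5/2)*(u - 5*sqrt(2)/2)*(sqrt(2)*u + 1)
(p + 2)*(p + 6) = p^2 + 8*p + 12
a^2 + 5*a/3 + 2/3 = (a + 2/3)*(a + 1)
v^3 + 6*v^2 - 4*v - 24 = (v - 2)*(v + 2)*(v + 6)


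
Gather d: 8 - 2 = 6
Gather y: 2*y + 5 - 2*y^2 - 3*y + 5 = -2*y^2 - y + 10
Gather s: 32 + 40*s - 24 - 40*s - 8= 0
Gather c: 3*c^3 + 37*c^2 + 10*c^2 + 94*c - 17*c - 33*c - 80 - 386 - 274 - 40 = 3*c^3 + 47*c^2 + 44*c - 780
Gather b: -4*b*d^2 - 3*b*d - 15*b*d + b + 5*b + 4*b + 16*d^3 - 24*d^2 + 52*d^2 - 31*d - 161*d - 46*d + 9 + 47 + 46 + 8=b*(-4*d^2 - 18*d + 10) + 16*d^3 + 28*d^2 - 238*d + 110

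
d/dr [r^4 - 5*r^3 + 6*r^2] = r*(4*r^2 - 15*r + 12)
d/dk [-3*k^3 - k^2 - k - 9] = -9*k^2 - 2*k - 1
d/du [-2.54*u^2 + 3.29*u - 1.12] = 3.29 - 5.08*u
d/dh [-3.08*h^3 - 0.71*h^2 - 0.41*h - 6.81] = -9.24*h^2 - 1.42*h - 0.41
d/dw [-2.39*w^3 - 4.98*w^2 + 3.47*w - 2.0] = -7.17*w^2 - 9.96*w + 3.47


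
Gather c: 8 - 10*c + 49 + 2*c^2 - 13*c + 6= 2*c^2 - 23*c + 63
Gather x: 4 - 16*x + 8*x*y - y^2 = x*(8*y - 16) - y^2 + 4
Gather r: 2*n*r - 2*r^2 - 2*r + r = -2*r^2 + r*(2*n - 1)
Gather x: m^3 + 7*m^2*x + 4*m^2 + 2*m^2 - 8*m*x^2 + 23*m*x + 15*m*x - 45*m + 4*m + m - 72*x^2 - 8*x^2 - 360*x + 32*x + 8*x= m^3 + 6*m^2 - 40*m + x^2*(-8*m - 80) + x*(7*m^2 + 38*m - 320)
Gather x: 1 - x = 1 - x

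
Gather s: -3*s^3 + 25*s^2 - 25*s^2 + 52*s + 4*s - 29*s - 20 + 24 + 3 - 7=-3*s^3 + 27*s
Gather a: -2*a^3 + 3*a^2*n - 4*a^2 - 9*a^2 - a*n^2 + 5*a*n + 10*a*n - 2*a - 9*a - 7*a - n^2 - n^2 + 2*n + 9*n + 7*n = -2*a^3 + a^2*(3*n - 13) + a*(-n^2 + 15*n - 18) - 2*n^2 + 18*n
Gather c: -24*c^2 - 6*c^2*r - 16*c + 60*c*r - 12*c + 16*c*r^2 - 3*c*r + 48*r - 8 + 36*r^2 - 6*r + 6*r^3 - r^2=c^2*(-6*r - 24) + c*(16*r^2 + 57*r - 28) + 6*r^3 + 35*r^2 + 42*r - 8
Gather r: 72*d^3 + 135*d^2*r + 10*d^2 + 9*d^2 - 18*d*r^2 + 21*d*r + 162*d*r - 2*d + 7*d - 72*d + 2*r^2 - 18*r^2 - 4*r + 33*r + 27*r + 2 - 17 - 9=72*d^3 + 19*d^2 - 67*d + r^2*(-18*d - 16) + r*(135*d^2 + 183*d + 56) - 24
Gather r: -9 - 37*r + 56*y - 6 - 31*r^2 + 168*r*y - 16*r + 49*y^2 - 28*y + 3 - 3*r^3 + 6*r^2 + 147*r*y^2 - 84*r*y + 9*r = -3*r^3 - 25*r^2 + r*(147*y^2 + 84*y - 44) + 49*y^2 + 28*y - 12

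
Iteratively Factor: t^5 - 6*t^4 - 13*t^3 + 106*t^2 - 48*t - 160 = (t - 5)*(t^4 - t^3 - 18*t^2 + 16*t + 32) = (t - 5)*(t - 4)*(t^3 + 3*t^2 - 6*t - 8) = (t - 5)*(t - 4)*(t + 4)*(t^2 - t - 2) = (t - 5)*(t - 4)*(t + 1)*(t + 4)*(t - 2)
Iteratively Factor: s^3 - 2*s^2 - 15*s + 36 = (s - 3)*(s^2 + s - 12) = (s - 3)*(s + 4)*(s - 3)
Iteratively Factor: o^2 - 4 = (o + 2)*(o - 2)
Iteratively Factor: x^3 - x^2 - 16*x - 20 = (x - 5)*(x^2 + 4*x + 4) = (x - 5)*(x + 2)*(x + 2)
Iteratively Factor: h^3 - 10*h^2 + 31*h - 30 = (h - 5)*(h^2 - 5*h + 6) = (h - 5)*(h - 3)*(h - 2)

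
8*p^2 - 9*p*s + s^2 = (-8*p + s)*(-p + s)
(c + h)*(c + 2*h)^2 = c^3 + 5*c^2*h + 8*c*h^2 + 4*h^3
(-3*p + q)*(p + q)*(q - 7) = -3*p^2*q + 21*p^2 - 2*p*q^2 + 14*p*q + q^3 - 7*q^2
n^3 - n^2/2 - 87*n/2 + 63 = (n - 6)*(n - 3/2)*(n + 7)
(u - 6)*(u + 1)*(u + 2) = u^3 - 3*u^2 - 16*u - 12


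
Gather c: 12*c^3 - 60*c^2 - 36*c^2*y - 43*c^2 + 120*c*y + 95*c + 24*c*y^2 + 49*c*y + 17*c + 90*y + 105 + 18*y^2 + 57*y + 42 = 12*c^3 + c^2*(-36*y - 103) + c*(24*y^2 + 169*y + 112) + 18*y^2 + 147*y + 147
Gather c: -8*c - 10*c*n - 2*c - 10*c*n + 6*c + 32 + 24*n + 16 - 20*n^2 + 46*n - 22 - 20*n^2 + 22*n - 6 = c*(-20*n - 4) - 40*n^2 + 92*n + 20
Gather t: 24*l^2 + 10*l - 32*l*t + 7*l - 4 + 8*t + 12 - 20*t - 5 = 24*l^2 + 17*l + t*(-32*l - 12) + 3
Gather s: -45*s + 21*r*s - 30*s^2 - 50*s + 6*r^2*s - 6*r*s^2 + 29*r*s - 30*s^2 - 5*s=s^2*(-6*r - 60) + s*(6*r^2 + 50*r - 100)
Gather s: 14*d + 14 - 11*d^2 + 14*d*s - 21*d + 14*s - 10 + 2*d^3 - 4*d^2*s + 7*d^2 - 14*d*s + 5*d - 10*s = 2*d^3 - 4*d^2 - 2*d + s*(4 - 4*d^2) + 4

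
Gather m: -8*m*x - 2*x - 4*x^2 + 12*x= -8*m*x - 4*x^2 + 10*x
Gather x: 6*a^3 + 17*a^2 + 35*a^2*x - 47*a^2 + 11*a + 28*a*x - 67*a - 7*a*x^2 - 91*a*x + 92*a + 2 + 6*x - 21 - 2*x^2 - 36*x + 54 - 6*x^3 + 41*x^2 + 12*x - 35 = 6*a^3 - 30*a^2 + 36*a - 6*x^3 + x^2*(39 - 7*a) + x*(35*a^2 - 63*a - 18)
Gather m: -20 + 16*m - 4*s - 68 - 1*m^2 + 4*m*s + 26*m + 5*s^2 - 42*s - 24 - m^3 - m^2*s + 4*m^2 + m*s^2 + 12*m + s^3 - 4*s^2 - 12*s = -m^3 + m^2*(3 - s) + m*(s^2 + 4*s + 54) + s^3 + s^2 - 58*s - 112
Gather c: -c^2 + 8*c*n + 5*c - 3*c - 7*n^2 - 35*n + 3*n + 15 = -c^2 + c*(8*n + 2) - 7*n^2 - 32*n + 15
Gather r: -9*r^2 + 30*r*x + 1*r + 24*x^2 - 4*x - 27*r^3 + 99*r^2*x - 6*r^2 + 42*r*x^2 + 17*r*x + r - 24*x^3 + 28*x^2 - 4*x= -27*r^3 + r^2*(99*x - 15) + r*(42*x^2 + 47*x + 2) - 24*x^3 + 52*x^2 - 8*x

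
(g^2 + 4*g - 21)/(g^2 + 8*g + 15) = (g^2 + 4*g - 21)/(g^2 + 8*g + 15)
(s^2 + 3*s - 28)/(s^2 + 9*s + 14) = (s - 4)/(s + 2)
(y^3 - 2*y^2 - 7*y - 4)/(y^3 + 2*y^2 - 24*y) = (y^2 + 2*y + 1)/(y*(y + 6))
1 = 1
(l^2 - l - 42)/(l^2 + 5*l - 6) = (l - 7)/(l - 1)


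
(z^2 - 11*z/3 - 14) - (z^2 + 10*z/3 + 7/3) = -7*z - 49/3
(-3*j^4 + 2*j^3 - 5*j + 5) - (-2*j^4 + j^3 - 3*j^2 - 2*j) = -j^4 + j^3 + 3*j^2 - 3*j + 5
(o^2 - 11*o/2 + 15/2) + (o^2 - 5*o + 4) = 2*o^2 - 21*o/2 + 23/2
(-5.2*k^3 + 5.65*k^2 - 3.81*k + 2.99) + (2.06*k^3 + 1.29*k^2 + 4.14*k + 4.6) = -3.14*k^3 + 6.94*k^2 + 0.33*k + 7.59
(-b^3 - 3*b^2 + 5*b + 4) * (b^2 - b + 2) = -b^5 - 2*b^4 + 6*b^3 - 7*b^2 + 6*b + 8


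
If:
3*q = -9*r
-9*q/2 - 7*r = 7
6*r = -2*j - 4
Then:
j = -68/13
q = -42/13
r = 14/13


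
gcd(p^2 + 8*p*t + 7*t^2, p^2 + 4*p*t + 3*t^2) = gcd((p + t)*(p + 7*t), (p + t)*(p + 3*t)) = p + t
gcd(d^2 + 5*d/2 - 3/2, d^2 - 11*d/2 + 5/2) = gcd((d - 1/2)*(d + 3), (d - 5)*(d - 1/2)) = d - 1/2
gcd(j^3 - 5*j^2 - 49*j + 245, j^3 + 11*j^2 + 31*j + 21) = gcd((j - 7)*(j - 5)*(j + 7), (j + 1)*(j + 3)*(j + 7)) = j + 7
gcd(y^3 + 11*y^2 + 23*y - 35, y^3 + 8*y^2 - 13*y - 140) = y^2 + 12*y + 35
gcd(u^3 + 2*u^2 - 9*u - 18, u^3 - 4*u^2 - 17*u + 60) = u - 3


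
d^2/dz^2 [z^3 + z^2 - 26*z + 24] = 6*z + 2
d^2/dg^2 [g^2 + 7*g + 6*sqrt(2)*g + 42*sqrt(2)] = 2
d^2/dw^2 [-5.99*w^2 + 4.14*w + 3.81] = -11.9800000000000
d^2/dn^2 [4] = 0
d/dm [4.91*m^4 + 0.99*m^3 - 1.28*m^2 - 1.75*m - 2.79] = 19.64*m^3 + 2.97*m^2 - 2.56*m - 1.75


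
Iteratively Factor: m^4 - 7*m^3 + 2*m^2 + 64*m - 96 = (m - 2)*(m^3 - 5*m^2 - 8*m + 48) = (m - 4)*(m - 2)*(m^2 - m - 12) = (m - 4)^2*(m - 2)*(m + 3)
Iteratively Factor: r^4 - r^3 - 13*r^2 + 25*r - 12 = (r - 1)*(r^3 - 13*r + 12) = (r - 3)*(r - 1)*(r^2 + 3*r - 4) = (r - 3)*(r - 1)*(r + 4)*(r - 1)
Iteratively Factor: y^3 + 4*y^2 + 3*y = (y + 3)*(y^2 + y) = (y + 1)*(y + 3)*(y)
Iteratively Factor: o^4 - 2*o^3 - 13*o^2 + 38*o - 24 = (o + 4)*(o^3 - 6*o^2 + 11*o - 6) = (o - 3)*(o + 4)*(o^2 - 3*o + 2) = (o - 3)*(o - 1)*(o + 4)*(o - 2)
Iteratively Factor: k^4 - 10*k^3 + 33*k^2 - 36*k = (k)*(k^3 - 10*k^2 + 33*k - 36) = k*(k - 3)*(k^2 - 7*k + 12) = k*(k - 3)^2*(k - 4)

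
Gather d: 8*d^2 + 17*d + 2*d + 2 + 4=8*d^2 + 19*d + 6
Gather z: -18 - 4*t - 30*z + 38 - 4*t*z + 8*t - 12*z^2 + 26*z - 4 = 4*t - 12*z^2 + z*(-4*t - 4) + 16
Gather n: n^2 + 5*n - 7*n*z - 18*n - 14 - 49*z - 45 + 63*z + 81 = n^2 + n*(-7*z - 13) + 14*z + 22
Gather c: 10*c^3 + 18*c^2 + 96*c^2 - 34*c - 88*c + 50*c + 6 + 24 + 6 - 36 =10*c^3 + 114*c^2 - 72*c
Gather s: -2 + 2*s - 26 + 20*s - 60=22*s - 88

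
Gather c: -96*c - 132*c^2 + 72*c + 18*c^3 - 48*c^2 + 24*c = 18*c^3 - 180*c^2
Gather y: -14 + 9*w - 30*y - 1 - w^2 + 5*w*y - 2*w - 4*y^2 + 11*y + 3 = -w^2 + 7*w - 4*y^2 + y*(5*w - 19) - 12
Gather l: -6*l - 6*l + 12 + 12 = 24 - 12*l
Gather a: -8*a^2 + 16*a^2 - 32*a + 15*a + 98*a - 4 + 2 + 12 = 8*a^2 + 81*a + 10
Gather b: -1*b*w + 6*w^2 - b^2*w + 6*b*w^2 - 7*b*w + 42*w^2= -b^2*w + b*(6*w^2 - 8*w) + 48*w^2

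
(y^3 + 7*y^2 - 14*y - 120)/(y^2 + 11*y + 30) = y - 4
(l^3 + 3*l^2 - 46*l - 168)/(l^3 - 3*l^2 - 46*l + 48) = (l^2 - 3*l - 28)/(l^2 - 9*l + 8)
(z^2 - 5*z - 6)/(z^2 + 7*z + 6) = (z - 6)/(z + 6)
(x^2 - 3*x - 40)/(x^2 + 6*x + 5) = (x - 8)/(x + 1)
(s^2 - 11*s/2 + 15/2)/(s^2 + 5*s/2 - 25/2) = (s - 3)/(s + 5)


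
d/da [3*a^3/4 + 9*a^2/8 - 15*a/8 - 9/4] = 9*a^2/4 + 9*a/4 - 15/8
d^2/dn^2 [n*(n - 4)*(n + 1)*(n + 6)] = 12*n^2 + 18*n - 44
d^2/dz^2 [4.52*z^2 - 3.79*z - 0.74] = 9.04000000000000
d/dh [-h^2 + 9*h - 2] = 9 - 2*h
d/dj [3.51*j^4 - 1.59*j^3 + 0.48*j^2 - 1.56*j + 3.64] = 14.04*j^3 - 4.77*j^2 + 0.96*j - 1.56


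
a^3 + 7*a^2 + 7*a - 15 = (a - 1)*(a + 3)*(a + 5)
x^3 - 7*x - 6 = (x - 3)*(x + 1)*(x + 2)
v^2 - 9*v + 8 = (v - 8)*(v - 1)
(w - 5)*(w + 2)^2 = w^3 - w^2 - 16*w - 20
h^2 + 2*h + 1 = (h + 1)^2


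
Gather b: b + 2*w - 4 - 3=b + 2*w - 7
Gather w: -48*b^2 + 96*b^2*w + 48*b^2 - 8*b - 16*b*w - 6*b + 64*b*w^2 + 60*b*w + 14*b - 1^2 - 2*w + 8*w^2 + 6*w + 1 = w^2*(64*b + 8) + w*(96*b^2 + 44*b + 4)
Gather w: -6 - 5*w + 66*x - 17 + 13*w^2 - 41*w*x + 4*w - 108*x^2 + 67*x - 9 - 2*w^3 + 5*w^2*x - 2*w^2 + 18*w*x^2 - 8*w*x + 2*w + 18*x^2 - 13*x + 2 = -2*w^3 + w^2*(5*x + 11) + w*(18*x^2 - 49*x + 1) - 90*x^2 + 120*x - 30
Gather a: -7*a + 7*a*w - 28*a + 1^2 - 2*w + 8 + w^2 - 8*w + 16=a*(7*w - 35) + w^2 - 10*w + 25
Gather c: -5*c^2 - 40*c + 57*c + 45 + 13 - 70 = -5*c^2 + 17*c - 12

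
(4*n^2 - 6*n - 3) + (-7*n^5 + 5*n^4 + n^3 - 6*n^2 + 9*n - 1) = -7*n^5 + 5*n^4 + n^3 - 2*n^2 + 3*n - 4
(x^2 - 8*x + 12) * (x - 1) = x^3 - 9*x^2 + 20*x - 12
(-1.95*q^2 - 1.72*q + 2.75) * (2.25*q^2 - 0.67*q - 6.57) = -4.3875*q^4 - 2.5635*q^3 + 20.1514*q^2 + 9.4579*q - 18.0675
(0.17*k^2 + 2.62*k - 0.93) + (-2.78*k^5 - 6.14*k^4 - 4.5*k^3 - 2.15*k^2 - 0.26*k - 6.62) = -2.78*k^5 - 6.14*k^4 - 4.5*k^3 - 1.98*k^2 + 2.36*k - 7.55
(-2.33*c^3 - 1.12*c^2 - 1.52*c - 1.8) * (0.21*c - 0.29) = -0.4893*c^4 + 0.4405*c^3 + 0.00560000000000005*c^2 + 0.0628*c + 0.522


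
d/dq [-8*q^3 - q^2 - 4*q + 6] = -24*q^2 - 2*q - 4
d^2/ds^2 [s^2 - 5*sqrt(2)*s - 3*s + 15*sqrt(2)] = 2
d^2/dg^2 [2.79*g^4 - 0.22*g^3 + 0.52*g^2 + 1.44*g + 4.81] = 33.48*g^2 - 1.32*g + 1.04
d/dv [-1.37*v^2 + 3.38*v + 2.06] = 3.38 - 2.74*v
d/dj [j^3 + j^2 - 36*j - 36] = 3*j^2 + 2*j - 36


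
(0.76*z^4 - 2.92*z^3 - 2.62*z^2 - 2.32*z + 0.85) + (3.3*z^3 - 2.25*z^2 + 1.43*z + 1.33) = 0.76*z^4 + 0.38*z^3 - 4.87*z^2 - 0.89*z + 2.18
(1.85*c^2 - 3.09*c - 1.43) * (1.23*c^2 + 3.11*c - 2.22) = 2.2755*c^4 + 1.9528*c^3 - 15.4758*c^2 + 2.4125*c + 3.1746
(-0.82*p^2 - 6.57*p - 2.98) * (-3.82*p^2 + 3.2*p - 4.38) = 3.1324*p^4 + 22.4734*p^3 - 6.0488*p^2 + 19.2406*p + 13.0524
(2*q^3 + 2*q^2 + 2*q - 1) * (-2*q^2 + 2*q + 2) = -4*q^5 + 4*q^3 + 10*q^2 + 2*q - 2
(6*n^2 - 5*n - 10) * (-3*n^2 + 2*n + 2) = -18*n^4 + 27*n^3 + 32*n^2 - 30*n - 20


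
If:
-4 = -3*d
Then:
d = 4/3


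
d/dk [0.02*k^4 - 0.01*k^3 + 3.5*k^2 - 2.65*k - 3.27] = 0.08*k^3 - 0.03*k^2 + 7.0*k - 2.65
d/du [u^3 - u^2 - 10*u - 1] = 3*u^2 - 2*u - 10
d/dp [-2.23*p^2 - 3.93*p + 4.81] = -4.46*p - 3.93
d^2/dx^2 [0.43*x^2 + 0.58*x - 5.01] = 0.860000000000000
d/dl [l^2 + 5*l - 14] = 2*l + 5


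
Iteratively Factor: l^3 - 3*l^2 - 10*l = (l - 5)*(l^2 + 2*l) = (l - 5)*(l + 2)*(l)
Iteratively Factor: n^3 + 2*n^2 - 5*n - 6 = (n + 1)*(n^2 + n - 6) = (n - 2)*(n + 1)*(n + 3)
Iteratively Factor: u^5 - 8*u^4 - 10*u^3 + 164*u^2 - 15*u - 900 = (u - 4)*(u^4 - 4*u^3 - 26*u^2 + 60*u + 225) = (u - 5)*(u - 4)*(u^3 + u^2 - 21*u - 45) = (u - 5)*(u - 4)*(u + 3)*(u^2 - 2*u - 15) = (u - 5)*(u - 4)*(u + 3)^2*(u - 5)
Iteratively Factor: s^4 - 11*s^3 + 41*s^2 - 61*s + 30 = (s - 5)*(s^3 - 6*s^2 + 11*s - 6) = (s - 5)*(s - 2)*(s^2 - 4*s + 3) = (s - 5)*(s - 2)*(s - 1)*(s - 3)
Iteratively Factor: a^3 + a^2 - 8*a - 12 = (a - 3)*(a^2 + 4*a + 4) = (a - 3)*(a + 2)*(a + 2)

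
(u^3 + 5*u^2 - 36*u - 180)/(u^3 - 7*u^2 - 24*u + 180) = (u + 6)/(u - 6)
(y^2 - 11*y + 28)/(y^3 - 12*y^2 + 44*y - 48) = (y - 7)/(y^2 - 8*y + 12)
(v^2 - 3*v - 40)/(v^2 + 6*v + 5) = (v - 8)/(v + 1)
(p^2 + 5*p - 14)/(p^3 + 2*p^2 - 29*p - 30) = (p^2 + 5*p - 14)/(p^3 + 2*p^2 - 29*p - 30)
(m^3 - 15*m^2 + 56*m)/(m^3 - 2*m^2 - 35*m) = (m - 8)/(m + 5)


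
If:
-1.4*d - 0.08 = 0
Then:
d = -0.06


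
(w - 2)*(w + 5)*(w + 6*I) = w^3 + 3*w^2 + 6*I*w^2 - 10*w + 18*I*w - 60*I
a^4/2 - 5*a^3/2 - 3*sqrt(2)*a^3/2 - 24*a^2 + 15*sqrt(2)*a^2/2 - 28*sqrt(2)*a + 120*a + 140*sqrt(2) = (a/2 + sqrt(2))*(a - 5)*(a - 7*sqrt(2))*(a + 2*sqrt(2))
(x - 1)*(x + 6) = x^2 + 5*x - 6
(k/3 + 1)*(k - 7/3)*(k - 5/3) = k^3/3 - k^2/3 - 73*k/27 + 35/9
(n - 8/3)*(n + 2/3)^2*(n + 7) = n^4 + 17*n^3/3 - 112*n^2/9 - 620*n/27 - 224/27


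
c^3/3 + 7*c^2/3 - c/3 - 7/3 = (c/3 + 1/3)*(c - 1)*(c + 7)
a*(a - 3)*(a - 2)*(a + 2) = a^4 - 3*a^3 - 4*a^2 + 12*a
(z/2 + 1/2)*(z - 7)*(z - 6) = z^3/2 - 6*z^2 + 29*z/2 + 21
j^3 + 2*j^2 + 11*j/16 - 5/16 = (j - 1/4)*(j + 1)*(j + 5/4)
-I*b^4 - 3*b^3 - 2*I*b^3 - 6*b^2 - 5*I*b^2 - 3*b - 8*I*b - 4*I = (b + 1)*(b - 4*I)*(b + I)*(-I*b - I)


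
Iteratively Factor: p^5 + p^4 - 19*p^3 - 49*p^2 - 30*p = (p + 1)*(p^4 - 19*p^2 - 30*p) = (p - 5)*(p + 1)*(p^3 + 5*p^2 + 6*p) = (p - 5)*(p + 1)*(p + 2)*(p^2 + 3*p) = p*(p - 5)*(p + 1)*(p + 2)*(p + 3)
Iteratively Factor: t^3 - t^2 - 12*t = (t)*(t^2 - t - 12) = t*(t - 4)*(t + 3)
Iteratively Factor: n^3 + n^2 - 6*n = (n - 2)*(n^2 + 3*n) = n*(n - 2)*(n + 3)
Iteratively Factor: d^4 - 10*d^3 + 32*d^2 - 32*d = (d - 2)*(d^3 - 8*d^2 + 16*d) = d*(d - 2)*(d^2 - 8*d + 16) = d*(d - 4)*(d - 2)*(d - 4)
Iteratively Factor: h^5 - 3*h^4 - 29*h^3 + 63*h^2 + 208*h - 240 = (h - 5)*(h^4 + 2*h^3 - 19*h^2 - 32*h + 48) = (h - 5)*(h - 4)*(h^3 + 6*h^2 + 5*h - 12) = (h - 5)*(h - 4)*(h + 3)*(h^2 + 3*h - 4) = (h - 5)*(h - 4)*(h + 3)*(h + 4)*(h - 1)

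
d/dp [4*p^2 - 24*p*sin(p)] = -24*p*cos(p) + 8*p - 24*sin(p)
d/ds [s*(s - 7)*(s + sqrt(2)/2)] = 3*s^2 - 14*s + sqrt(2)*s - 7*sqrt(2)/2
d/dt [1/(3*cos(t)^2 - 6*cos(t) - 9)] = 2*(cos(t) - 1)*sin(t)/(3*(sin(t)^2 + 2*cos(t) + 2)^2)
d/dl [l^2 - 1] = 2*l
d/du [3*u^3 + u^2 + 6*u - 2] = 9*u^2 + 2*u + 6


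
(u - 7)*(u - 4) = u^2 - 11*u + 28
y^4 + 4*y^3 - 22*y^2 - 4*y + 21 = (y - 3)*(y - 1)*(y + 1)*(y + 7)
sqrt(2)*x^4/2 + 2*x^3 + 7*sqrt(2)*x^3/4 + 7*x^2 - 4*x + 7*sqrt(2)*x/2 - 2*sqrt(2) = (x - 1/2)*(x + 4)*(x + sqrt(2))*(sqrt(2)*x/2 + 1)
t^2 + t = t*(t + 1)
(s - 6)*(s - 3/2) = s^2 - 15*s/2 + 9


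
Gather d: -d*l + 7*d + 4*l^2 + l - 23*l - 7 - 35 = d*(7 - l) + 4*l^2 - 22*l - 42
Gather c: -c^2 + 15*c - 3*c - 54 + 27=-c^2 + 12*c - 27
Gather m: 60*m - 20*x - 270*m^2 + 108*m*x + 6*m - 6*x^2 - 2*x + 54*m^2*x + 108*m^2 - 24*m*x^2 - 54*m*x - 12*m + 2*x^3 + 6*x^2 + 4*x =m^2*(54*x - 162) + m*(-24*x^2 + 54*x + 54) + 2*x^3 - 18*x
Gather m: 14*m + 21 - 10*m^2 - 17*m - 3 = -10*m^2 - 3*m + 18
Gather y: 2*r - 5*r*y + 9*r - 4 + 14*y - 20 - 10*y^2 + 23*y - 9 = 11*r - 10*y^2 + y*(37 - 5*r) - 33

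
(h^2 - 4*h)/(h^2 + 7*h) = (h - 4)/(h + 7)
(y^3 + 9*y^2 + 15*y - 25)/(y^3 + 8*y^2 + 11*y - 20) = (y + 5)/(y + 4)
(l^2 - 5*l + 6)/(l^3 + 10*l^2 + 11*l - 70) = (l - 3)/(l^2 + 12*l + 35)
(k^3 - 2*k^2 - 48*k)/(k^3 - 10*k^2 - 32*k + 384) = k/(k - 8)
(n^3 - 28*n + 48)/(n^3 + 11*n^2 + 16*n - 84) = (n - 4)/(n + 7)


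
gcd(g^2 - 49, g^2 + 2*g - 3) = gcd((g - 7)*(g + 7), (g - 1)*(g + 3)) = 1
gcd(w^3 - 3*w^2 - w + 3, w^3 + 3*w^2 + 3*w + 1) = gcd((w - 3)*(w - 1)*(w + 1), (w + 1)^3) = w + 1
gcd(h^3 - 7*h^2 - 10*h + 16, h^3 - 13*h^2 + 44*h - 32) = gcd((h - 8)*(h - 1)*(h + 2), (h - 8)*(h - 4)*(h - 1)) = h^2 - 9*h + 8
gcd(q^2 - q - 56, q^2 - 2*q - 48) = q - 8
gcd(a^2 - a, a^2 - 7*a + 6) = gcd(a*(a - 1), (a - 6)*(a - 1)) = a - 1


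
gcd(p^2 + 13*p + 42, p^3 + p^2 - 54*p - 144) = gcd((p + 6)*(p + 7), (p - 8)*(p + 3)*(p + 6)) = p + 6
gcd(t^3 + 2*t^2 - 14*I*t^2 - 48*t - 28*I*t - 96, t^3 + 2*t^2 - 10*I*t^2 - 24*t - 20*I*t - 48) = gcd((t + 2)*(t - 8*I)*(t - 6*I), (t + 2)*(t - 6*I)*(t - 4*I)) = t^2 + t*(2 - 6*I) - 12*I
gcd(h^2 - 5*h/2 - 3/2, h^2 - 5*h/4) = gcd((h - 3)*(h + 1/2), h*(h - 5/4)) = 1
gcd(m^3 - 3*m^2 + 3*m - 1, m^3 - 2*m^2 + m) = m^2 - 2*m + 1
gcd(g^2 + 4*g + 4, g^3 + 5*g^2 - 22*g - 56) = g + 2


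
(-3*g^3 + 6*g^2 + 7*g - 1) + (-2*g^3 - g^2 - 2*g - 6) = -5*g^3 + 5*g^2 + 5*g - 7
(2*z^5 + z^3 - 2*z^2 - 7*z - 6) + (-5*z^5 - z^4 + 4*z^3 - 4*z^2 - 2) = -3*z^5 - z^4 + 5*z^3 - 6*z^2 - 7*z - 8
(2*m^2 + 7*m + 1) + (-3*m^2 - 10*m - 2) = -m^2 - 3*m - 1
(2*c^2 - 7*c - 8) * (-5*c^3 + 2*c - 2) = -10*c^5 + 35*c^4 + 44*c^3 - 18*c^2 - 2*c + 16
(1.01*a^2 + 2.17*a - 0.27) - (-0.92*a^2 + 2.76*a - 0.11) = 1.93*a^2 - 0.59*a - 0.16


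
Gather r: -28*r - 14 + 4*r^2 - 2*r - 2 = 4*r^2 - 30*r - 16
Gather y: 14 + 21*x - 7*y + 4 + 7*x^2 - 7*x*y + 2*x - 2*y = 7*x^2 + 23*x + y*(-7*x - 9) + 18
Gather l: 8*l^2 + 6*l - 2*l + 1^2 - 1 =8*l^2 + 4*l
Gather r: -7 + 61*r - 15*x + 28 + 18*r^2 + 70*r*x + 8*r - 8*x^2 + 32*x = 18*r^2 + r*(70*x + 69) - 8*x^2 + 17*x + 21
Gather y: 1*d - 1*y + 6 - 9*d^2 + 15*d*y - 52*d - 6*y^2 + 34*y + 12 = -9*d^2 - 51*d - 6*y^2 + y*(15*d + 33) + 18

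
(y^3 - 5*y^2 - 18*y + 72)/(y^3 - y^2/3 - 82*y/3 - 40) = 3*(y - 3)/(3*y + 5)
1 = 1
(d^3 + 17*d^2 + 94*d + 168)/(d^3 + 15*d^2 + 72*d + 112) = (d + 6)/(d + 4)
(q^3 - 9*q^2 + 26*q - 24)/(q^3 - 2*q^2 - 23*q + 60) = (q - 2)/(q + 5)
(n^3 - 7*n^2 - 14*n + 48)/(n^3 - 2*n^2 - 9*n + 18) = (n - 8)/(n - 3)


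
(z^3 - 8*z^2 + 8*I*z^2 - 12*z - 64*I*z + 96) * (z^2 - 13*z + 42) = z^5 - 21*z^4 + 8*I*z^4 + 134*z^3 - 168*I*z^3 - 84*z^2 + 1168*I*z^2 - 1752*z - 2688*I*z + 4032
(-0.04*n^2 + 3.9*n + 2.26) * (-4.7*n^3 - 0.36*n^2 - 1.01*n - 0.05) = 0.188*n^5 - 18.3156*n^4 - 11.9856*n^3 - 4.7506*n^2 - 2.4776*n - 0.113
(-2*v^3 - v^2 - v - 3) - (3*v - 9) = -2*v^3 - v^2 - 4*v + 6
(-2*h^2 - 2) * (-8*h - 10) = 16*h^3 + 20*h^2 + 16*h + 20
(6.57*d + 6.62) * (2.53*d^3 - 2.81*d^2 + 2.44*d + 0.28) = 16.6221*d^4 - 1.7131*d^3 - 2.5714*d^2 + 17.9924*d + 1.8536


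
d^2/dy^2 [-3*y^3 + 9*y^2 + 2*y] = 18 - 18*y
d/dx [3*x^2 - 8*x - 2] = 6*x - 8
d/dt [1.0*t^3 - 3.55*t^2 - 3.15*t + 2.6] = 3.0*t^2 - 7.1*t - 3.15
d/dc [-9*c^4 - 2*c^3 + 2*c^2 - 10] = 2*c*(-18*c^2 - 3*c + 2)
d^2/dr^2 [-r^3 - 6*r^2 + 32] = -6*r - 12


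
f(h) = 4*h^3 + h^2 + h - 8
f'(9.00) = 991.00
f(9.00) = 2998.00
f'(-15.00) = 2671.00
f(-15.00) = -13298.00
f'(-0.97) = 10.35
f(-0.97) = -11.68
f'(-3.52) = 142.64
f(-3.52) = -173.59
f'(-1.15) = 14.57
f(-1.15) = -13.91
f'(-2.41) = 65.88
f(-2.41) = -60.59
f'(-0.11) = 0.93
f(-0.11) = -8.10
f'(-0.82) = 7.43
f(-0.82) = -10.35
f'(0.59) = 6.36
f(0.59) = -6.24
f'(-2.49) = 70.42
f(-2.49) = -66.04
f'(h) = 12*h^2 + 2*h + 1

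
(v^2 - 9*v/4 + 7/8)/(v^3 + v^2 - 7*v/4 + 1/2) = (4*v - 7)/(2*(2*v^2 + 3*v - 2))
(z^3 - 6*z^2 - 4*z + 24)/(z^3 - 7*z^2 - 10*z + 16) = (z^2 - 8*z + 12)/(z^2 - 9*z + 8)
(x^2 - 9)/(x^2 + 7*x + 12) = (x - 3)/(x + 4)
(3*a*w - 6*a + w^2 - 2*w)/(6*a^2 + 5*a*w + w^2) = (w - 2)/(2*a + w)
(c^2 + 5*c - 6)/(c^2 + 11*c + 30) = (c - 1)/(c + 5)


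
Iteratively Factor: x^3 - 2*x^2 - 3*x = (x)*(x^2 - 2*x - 3) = x*(x + 1)*(x - 3)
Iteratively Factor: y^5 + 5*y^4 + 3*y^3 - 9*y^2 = (y + 3)*(y^4 + 2*y^3 - 3*y^2) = (y + 3)^2*(y^3 - y^2) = y*(y + 3)^2*(y^2 - y) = y^2*(y + 3)^2*(y - 1)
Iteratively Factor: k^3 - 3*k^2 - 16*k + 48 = (k - 4)*(k^2 + k - 12) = (k - 4)*(k + 4)*(k - 3)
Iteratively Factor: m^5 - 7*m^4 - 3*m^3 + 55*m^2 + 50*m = (m - 5)*(m^4 - 2*m^3 - 13*m^2 - 10*m) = (m - 5)*(m + 1)*(m^3 - 3*m^2 - 10*m) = (m - 5)*(m + 1)*(m + 2)*(m^2 - 5*m) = m*(m - 5)*(m + 1)*(m + 2)*(m - 5)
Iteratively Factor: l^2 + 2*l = (l + 2)*(l)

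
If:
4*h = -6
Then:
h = -3/2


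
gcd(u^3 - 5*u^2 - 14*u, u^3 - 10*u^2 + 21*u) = u^2 - 7*u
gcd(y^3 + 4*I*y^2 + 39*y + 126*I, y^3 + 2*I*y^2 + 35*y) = y + 7*I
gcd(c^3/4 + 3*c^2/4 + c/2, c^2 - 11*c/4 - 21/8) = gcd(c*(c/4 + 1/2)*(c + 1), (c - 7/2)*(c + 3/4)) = 1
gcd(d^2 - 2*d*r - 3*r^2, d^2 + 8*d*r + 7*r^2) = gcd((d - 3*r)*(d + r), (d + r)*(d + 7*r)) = d + r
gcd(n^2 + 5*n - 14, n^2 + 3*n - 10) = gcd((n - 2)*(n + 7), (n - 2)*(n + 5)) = n - 2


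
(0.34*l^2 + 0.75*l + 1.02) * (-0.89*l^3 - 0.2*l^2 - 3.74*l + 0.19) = -0.3026*l^5 - 0.7355*l^4 - 2.3294*l^3 - 2.9444*l^2 - 3.6723*l + 0.1938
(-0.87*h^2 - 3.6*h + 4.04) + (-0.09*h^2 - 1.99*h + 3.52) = -0.96*h^2 - 5.59*h + 7.56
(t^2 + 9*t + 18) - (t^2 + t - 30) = 8*t + 48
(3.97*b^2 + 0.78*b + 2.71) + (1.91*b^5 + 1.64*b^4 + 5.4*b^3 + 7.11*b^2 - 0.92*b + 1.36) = 1.91*b^5 + 1.64*b^4 + 5.4*b^3 + 11.08*b^2 - 0.14*b + 4.07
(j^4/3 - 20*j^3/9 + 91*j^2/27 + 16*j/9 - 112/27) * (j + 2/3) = j^5/3 - 2*j^4 + 17*j^3/9 + 326*j^2/81 - 80*j/27 - 224/81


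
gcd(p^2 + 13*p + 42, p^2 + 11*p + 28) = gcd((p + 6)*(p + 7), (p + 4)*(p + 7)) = p + 7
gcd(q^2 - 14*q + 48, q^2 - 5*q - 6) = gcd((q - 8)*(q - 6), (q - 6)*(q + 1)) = q - 6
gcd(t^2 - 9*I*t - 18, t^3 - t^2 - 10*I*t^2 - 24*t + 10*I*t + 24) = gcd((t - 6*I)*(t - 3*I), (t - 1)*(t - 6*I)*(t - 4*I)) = t - 6*I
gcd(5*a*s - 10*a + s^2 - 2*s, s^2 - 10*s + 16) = s - 2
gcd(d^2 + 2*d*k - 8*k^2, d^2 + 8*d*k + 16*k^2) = d + 4*k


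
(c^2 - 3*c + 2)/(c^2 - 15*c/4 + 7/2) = 4*(c - 1)/(4*c - 7)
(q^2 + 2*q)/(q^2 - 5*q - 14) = q/(q - 7)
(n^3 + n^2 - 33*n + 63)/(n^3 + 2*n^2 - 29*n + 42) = (n - 3)/(n - 2)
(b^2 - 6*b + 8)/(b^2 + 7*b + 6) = (b^2 - 6*b + 8)/(b^2 + 7*b + 6)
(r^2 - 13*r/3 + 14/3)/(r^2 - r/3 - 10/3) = (3*r - 7)/(3*r + 5)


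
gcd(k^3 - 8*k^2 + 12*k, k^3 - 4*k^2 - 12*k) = k^2 - 6*k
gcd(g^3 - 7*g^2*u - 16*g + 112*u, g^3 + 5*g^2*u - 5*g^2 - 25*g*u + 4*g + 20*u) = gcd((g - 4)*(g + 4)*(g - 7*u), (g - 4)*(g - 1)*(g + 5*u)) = g - 4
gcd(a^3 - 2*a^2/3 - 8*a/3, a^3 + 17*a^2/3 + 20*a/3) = a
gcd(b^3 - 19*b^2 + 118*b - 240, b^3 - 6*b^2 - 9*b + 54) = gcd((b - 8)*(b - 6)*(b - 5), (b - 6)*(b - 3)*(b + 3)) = b - 6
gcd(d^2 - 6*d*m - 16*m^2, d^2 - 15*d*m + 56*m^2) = d - 8*m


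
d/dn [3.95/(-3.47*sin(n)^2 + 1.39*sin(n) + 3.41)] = (27.413*sin(n) - 5.4905)*cos(n)/(-3.47*sin(n)^2 + 1.39*sin(n) + 3.41)^2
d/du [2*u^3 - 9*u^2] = 6*u*(u - 3)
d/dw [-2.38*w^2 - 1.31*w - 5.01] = -4.76*w - 1.31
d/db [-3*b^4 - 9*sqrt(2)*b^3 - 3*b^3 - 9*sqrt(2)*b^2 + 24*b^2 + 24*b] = -12*b^3 - 27*sqrt(2)*b^2 - 9*b^2 - 18*sqrt(2)*b + 48*b + 24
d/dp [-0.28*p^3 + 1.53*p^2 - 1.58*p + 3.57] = -0.84*p^2 + 3.06*p - 1.58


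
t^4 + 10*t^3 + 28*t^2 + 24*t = t*(t + 2)^2*(t + 6)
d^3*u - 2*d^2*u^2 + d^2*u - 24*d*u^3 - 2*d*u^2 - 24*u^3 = (d - 6*u)*(d + 4*u)*(d*u + u)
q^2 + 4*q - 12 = (q - 2)*(q + 6)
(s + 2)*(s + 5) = s^2 + 7*s + 10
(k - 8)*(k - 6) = k^2 - 14*k + 48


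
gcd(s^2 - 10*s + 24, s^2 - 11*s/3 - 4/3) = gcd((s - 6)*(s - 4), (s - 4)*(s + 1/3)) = s - 4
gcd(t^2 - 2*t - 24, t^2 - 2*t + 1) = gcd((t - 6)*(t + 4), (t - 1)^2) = 1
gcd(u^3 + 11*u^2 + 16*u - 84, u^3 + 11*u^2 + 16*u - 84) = u^3 + 11*u^2 + 16*u - 84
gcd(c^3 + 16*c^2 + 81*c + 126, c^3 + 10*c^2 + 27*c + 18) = c^2 + 9*c + 18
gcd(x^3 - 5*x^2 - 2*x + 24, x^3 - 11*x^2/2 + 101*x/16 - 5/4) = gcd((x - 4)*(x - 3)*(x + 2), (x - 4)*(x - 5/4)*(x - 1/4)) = x - 4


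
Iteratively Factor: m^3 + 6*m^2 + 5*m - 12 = (m + 3)*(m^2 + 3*m - 4) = (m + 3)*(m + 4)*(m - 1)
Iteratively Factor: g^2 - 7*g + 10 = (g - 5)*(g - 2)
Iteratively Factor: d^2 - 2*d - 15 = (d + 3)*(d - 5)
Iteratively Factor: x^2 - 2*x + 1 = (x - 1)*(x - 1)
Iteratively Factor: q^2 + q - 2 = (q + 2)*(q - 1)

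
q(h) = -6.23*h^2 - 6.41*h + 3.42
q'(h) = -12.46*h - 6.41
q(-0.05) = 3.72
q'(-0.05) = -5.79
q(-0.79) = 4.60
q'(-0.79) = 3.43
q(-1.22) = 1.97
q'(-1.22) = 8.79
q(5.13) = -193.42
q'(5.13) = -70.33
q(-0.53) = 5.07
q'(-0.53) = 0.19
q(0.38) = 0.08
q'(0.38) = -11.14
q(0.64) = -3.23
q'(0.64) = -14.38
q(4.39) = -144.79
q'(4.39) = -61.11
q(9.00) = -558.90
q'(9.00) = -118.55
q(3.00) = -71.88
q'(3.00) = -43.79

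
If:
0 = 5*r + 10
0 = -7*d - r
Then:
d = 2/7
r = -2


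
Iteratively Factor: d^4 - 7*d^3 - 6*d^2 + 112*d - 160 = (d - 5)*(d^3 - 2*d^2 - 16*d + 32) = (d - 5)*(d - 4)*(d^2 + 2*d - 8) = (d - 5)*(d - 4)*(d + 4)*(d - 2)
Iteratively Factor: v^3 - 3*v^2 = (v)*(v^2 - 3*v) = v^2*(v - 3)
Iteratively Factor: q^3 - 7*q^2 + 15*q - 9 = (q - 3)*(q^2 - 4*q + 3) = (q - 3)*(q - 1)*(q - 3)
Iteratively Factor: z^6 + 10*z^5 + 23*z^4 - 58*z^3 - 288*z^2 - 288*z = (z)*(z^5 + 10*z^4 + 23*z^3 - 58*z^2 - 288*z - 288) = z*(z + 4)*(z^4 + 6*z^3 - z^2 - 54*z - 72) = z*(z - 3)*(z + 4)*(z^3 + 9*z^2 + 26*z + 24) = z*(z - 3)*(z + 2)*(z + 4)*(z^2 + 7*z + 12) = z*(z - 3)*(z + 2)*(z + 4)^2*(z + 3)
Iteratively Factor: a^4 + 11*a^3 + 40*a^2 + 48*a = (a + 4)*(a^3 + 7*a^2 + 12*a) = (a + 4)^2*(a^2 + 3*a) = a*(a + 4)^2*(a + 3)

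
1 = 1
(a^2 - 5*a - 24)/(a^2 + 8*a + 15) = (a - 8)/(a + 5)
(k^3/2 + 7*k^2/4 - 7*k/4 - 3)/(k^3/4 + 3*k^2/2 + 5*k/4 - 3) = (2*k^2 - k - 3)/(k^2 + 2*k - 3)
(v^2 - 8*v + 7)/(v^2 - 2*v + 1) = (v - 7)/(v - 1)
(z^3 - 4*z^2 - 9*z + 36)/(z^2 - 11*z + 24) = (z^2 - z - 12)/(z - 8)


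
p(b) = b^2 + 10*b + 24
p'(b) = 2*b + 10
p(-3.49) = 1.28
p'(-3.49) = 3.02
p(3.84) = 77.15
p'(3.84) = 17.68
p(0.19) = 25.94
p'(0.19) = 10.38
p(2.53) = 55.70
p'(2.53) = 15.06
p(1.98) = 47.72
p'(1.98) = 13.96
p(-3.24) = 2.10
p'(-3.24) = 3.52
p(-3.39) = 1.59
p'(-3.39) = 3.22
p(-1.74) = 9.63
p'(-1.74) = 6.52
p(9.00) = 195.00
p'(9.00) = 28.00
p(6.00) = 120.00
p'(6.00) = 22.00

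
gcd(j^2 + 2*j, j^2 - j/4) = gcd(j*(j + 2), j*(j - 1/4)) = j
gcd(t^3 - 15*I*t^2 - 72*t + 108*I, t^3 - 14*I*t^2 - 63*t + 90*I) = t^2 - 9*I*t - 18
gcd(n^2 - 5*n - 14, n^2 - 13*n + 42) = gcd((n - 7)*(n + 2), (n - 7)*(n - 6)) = n - 7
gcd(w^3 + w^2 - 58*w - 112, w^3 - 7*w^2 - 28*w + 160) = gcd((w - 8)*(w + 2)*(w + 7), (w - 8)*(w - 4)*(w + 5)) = w - 8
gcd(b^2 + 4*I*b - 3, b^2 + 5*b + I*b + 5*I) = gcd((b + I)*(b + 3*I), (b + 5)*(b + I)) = b + I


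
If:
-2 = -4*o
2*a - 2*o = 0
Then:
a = 1/2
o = 1/2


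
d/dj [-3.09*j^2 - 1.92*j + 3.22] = -6.18*j - 1.92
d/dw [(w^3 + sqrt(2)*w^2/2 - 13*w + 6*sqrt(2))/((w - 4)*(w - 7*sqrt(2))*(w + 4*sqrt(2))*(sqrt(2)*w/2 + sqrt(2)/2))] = (-sqrt(2)*w^6 - 2*w^5 - 18*sqrt(2)*w^4 + 21*w^4 - 156*w^3 + 258*sqrt(2)*w^3 + 12*sqrt(2)*w^2 + 510*w^2 - 216*sqrt(2)*w + 1888*w - 3056*sqrt(2) - 2016)/(w^8 - 6*sqrt(2)*w^7 - 6*w^7 - 93*w^6 + 36*sqrt(2)*w^6 + 330*sqrt(2)*w^5 + 588*w^5 - 2160*sqrt(2)*w^4 + 3058*w^4 - 21072*w^3 + 240*sqrt(2)*w^3 + 1632*w^2 + 8064*sqrt(2)*w^2 + 5376*sqrt(2)*w + 75264*w + 50176)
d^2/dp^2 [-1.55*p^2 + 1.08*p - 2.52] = -3.10000000000000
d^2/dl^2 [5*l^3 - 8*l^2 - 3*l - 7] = 30*l - 16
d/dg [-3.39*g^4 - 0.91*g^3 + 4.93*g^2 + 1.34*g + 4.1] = -13.56*g^3 - 2.73*g^2 + 9.86*g + 1.34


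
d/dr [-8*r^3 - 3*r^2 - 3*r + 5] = -24*r^2 - 6*r - 3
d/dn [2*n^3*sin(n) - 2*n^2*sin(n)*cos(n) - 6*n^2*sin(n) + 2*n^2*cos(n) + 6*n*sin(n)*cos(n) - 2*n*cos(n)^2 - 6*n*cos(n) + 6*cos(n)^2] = 2*n^3*cos(n) + 4*n^2*sin(n) - 6*n^2*cos(n) - 2*n^2*cos(2*n) - 6*n*sin(n) + 4*n*cos(n) + 6*n*cos(2*n) - 3*sin(2*n) - 6*cos(n) - cos(2*n) - 1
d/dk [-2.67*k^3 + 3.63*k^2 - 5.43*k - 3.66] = -8.01*k^2 + 7.26*k - 5.43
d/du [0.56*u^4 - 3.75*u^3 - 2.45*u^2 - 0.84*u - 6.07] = 2.24*u^3 - 11.25*u^2 - 4.9*u - 0.84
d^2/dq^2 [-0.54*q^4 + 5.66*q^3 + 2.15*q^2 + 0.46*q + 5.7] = -6.48*q^2 + 33.96*q + 4.3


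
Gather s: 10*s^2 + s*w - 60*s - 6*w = 10*s^2 + s*(w - 60) - 6*w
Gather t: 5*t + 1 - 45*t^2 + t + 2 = -45*t^2 + 6*t + 3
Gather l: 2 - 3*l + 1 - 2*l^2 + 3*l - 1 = 2 - 2*l^2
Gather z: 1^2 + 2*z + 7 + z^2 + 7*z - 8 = z^2 + 9*z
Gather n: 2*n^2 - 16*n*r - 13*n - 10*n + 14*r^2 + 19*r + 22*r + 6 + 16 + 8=2*n^2 + n*(-16*r - 23) + 14*r^2 + 41*r + 30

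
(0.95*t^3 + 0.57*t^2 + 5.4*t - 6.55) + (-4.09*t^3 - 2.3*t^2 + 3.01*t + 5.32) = -3.14*t^3 - 1.73*t^2 + 8.41*t - 1.23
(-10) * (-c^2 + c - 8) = 10*c^2 - 10*c + 80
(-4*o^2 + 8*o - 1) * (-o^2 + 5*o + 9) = 4*o^4 - 28*o^3 + 5*o^2 + 67*o - 9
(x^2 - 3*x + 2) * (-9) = -9*x^2 + 27*x - 18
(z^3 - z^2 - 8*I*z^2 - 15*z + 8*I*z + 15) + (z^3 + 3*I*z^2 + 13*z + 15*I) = 2*z^3 - z^2 - 5*I*z^2 - 2*z + 8*I*z + 15 + 15*I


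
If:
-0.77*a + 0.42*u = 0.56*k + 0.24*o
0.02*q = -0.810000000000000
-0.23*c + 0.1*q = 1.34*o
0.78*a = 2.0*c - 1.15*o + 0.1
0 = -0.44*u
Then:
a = -16.4130434782609*o - 45.0222965440357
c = -5.82608695652174*o - 17.6086956521739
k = 22.1393633540373*o + 61.9056577480491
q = -40.50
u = 0.00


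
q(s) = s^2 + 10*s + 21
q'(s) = 2*s + 10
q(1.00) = 32.00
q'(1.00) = 12.00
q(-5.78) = -3.39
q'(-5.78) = -1.56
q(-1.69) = 6.96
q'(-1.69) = 6.62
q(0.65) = 27.92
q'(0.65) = 11.30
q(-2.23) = 3.67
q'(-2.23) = 5.54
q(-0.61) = 15.27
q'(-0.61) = 8.78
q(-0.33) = 17.81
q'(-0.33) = 9.34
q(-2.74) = 1.11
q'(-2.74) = 4.52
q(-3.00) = 0.00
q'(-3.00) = 4.00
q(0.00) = 21.00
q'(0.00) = 10.00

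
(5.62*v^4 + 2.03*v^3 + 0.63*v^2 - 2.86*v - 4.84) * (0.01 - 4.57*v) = -25.6834*v^5 - 9.2209*v^4 - 2.8588*v^3 + 13.0765*v^2 + 22.0902*v - 0.0484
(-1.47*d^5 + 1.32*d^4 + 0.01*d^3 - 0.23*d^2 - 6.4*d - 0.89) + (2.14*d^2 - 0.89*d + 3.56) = -1.47*d^5 + 1.32*d^4 + 0.01*d^3 + 1.91*d^2 - 7.29*d + 2.67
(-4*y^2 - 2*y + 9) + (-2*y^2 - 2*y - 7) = -6*y^2 - 4*y + 2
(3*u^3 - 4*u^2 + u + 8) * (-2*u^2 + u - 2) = -6*u^5 + 11*u^4 - 12*u^3 - 7*u^2 + 6*u - 16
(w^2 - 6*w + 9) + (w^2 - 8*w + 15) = 2*w^2 - 14*w + 24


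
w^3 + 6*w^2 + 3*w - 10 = (w - 1)*(w + 2)*(w + 5)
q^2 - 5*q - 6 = (q - 6)*(q + 1)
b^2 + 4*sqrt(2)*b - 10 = (b - sqrt(2))*(b + 5*sqrt(2))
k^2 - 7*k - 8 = (k - 8)*(k + 1)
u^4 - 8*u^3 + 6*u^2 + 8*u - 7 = (u - 7)*(u - 1)^2*(u + 1)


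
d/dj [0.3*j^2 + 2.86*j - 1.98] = 0.6*j + 2.86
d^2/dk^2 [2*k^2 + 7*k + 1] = 4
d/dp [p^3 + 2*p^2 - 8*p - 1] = 3*p^2 + 4*p - 8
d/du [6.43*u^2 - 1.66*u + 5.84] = 12.86*u - 1.66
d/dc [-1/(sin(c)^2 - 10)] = 4*sin(2*c)/(cos(2*c) + 19)^2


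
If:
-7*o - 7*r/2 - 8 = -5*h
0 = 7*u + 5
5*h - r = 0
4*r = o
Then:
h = -16/305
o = -64/61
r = -16/61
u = -5/7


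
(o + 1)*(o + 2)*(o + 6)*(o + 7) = o^4 + 16*o^3 + 83*o^2 + 152*o + 84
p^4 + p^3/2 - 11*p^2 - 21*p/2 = p*(p - 7/2)*(p + 1)*(p + 3)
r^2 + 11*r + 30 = (r + 5)*(r + 6)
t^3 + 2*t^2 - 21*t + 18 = (t - 3)*(t - 1)*(t + 6)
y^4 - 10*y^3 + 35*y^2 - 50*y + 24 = (y - 4)*(y - 3)*(y - 2)*(y - 1)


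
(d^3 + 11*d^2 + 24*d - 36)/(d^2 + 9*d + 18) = (d^2 + 5*d - 6)/(d + 3)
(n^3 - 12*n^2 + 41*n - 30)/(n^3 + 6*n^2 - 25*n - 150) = (n^2 - 7*n + 6)/(n^2 + 11*n + 30)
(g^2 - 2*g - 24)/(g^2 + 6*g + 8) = (g - 6)/(g + 2)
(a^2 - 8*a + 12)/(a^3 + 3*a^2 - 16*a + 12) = (a - 6)/(a^2 + 5*a - 6)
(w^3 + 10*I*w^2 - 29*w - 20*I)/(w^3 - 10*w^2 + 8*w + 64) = (w^3 + 10*I*w^2 - 29*w - 20*I)/(w^3 - 10*w^2 + 8*w + 64)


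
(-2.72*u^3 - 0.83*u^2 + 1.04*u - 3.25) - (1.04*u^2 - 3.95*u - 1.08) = -2.72*u^3 - 1.87*u^2 + 4.99*u - 2.17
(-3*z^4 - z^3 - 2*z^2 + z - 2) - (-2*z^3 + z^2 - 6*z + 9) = -3*z^4 + z^3 - 3*z^2 + 7*z - 11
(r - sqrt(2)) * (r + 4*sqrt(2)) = r^2 + 3*sqrt(2)*r - 8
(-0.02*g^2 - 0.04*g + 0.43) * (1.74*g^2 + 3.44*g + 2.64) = -0.0348*g^4 - 0.1384*g^3 + 0.5578*g^2 + 1.3736*g + 1.1352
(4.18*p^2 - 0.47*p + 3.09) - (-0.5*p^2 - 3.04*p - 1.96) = 4.68*p^2 + 2.57*p + 5.05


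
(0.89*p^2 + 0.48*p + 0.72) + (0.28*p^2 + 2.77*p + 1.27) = 1.17*p^2 + 3.25*p + 1.99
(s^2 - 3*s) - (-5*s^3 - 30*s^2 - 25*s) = 5*s^3 + 31*s^2 + 22*s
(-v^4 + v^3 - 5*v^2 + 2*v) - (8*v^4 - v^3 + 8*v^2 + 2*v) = -9*v^4 + 2*v^3 - 13*v^2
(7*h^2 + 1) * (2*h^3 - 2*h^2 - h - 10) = 14*h^5 - 14*h^4 - 5*h^3 - 72*h^2 - h - 10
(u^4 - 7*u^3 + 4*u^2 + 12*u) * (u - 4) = u^5 - 11*u^4 + 32*u^3 - 4*u^2 - 48*u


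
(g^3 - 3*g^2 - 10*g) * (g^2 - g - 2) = g^5 - 4*g^4 - 9*g^3 + 16*g^2 + 20*g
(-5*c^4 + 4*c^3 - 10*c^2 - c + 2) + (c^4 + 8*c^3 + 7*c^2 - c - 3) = -4*c^4 + 12*c^3 - 3*c^2 - 2*c - 1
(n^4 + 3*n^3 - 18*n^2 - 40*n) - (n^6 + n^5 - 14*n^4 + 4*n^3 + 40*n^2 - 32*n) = -n^6 - n^5 + 15*n^4 - n^3 - 58*n^2 - 8*n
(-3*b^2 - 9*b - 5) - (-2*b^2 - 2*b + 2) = -b^2 - 7*b - 7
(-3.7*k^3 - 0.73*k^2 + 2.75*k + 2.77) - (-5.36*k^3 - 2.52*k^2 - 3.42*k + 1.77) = 1.66*k^3 + 1.79*k^2 + 6.17*k + 1.0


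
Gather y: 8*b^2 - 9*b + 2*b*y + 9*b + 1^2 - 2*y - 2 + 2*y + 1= 8*b^2 + 2*b*y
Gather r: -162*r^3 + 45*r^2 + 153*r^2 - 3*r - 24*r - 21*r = -162*r^3 + 198*r^2 - 48*r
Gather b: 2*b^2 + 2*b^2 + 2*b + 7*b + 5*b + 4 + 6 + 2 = 4*b^2 + 14*b + 12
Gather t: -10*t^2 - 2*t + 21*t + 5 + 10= -10*t^2 + 19*t + 15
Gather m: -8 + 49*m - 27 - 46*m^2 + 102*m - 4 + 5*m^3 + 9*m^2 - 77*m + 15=5*m^3 - 37*m^2 + 74*m - 24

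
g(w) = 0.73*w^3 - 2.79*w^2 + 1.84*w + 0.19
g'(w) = 2.19*w^2 - 5.58*w + 1.84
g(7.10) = 133.89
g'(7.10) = 72.62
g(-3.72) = -82.84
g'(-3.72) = 52.90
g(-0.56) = -1.84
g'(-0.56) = 5.65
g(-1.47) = -10.86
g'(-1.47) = 14.77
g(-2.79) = -42.52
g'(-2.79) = 34.46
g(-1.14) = -6.62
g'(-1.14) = 11.05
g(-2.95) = -48.26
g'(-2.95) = 37.36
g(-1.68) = -14.24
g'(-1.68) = 17.40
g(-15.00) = -3118.91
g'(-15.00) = 578.29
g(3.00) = 0.31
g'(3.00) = 4.81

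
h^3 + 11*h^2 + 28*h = h*(h + 4)*(h + 7)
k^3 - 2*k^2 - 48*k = k*(k - 8)*(k + 6)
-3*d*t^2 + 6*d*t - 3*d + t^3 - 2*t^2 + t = (-3*d + t)*(t - 1)^2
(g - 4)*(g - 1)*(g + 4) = g^3 - g^2 - 16*g + 16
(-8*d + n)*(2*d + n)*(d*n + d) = -16*d^3*n - 16*d^3 - 6*d^2*n^2 - 6*d^2*n + d*n^3 + d*n^2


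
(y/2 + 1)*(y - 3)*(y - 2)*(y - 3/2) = y^4/2 - 9*y^3/4 + y^2/4 + 9*y - 9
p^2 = p^2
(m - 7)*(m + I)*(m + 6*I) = m^3 - 7*m^2 + 7*I*m^2 - 6*m - 49*I*m + 42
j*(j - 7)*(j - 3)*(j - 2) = j^4 - 12*j^3 + 41*j^2 - 42*j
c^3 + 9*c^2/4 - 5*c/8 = c*(c - 1/4)*(c + 5/2)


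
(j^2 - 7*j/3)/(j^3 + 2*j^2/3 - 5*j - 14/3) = j/(j^2 + 3*j + 2)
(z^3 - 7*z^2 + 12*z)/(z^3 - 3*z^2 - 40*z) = (-z^2 + 7*z - 12)/(-z^2 + 3*z + 40)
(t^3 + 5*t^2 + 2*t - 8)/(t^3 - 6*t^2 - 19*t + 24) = (t^2 + 6*t + 8)/(t^2 - 5*t - 24)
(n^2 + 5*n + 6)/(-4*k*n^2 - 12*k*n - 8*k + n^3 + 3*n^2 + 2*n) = (-n - 3)/(4*k*n + 4*k - n^2 - n)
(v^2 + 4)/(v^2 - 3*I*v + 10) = (v - 2*I)/(v - 5*I)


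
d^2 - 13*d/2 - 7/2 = (d - 7)*(d + 1/2)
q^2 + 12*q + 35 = (q + 5)*(q + 7)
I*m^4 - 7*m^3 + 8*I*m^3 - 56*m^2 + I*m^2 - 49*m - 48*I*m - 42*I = (m + 7)*(m + I)*(m + 6*I)*(I*m + I)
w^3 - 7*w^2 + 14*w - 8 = (w - 4)*(w - 2)*(w - 1)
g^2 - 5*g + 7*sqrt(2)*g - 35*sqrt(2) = (g - 5)*(g + 7*sqrt(2))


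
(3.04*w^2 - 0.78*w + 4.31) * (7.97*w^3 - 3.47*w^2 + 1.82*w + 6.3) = 24.2288*w^5 - 16.7654*w^4 + 42.5901*w^3 + 2.7767*w^2 + 2.9302*w + 27.153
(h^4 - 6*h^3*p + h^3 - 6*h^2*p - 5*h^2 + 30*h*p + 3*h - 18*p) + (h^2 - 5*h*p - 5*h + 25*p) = h^4 - 6*h^3*p + h^3 - 6*h^2*p - 4*h^2 + 25*h*p - 2*h + 7*p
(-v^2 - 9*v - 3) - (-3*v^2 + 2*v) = 2*v^2 - 11*v - 3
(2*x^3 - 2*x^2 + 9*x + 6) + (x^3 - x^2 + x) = 3*x^3 - 3*x^2 + 10*x + 6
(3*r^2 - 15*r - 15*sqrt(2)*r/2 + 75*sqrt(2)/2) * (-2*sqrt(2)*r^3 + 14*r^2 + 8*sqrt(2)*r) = -6*sqrt(2)*r^5 + 30*sqrt(2)*r^4 + 72*r^4 - 360*r^3 - 81*sqrt(2)*r^3 - 120*r^2 + 405*sqrt(2)*r^2 + 600*r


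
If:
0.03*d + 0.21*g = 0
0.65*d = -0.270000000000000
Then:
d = -0.42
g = 0.06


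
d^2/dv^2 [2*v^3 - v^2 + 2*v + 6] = 12*v - 2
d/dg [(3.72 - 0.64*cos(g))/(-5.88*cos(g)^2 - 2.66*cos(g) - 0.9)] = (3.7632*cos(g)^2 - 43.7472*cos(g) - 10.4712)*sin(g)/(34.5744*cos(g)^4 + 31.2816*cos(g)^3 + 17.6596*cos(g)^2 + 4.788*cos(g) + 0.81)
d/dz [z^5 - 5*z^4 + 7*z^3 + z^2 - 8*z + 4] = 5*z^4 - 20*z^3 + 21*z^2 + 2*z - 8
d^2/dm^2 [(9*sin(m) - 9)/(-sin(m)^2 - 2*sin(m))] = 9*(sin(m)^2 - 6*sin(m) - 8 + 2/sin(m) + 12/sin(m)^2 + 8/sin(m)^3)/(sin(m) + 2)^3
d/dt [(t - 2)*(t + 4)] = 2*t + 2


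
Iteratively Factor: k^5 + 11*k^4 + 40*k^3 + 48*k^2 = (k + 4)*(k^4 + 7*k^3 + 12*k^2) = k*(k + 4)*(k^3 + 7*k^2 + 12*k) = k*(k + 3)*(k + 4)*(k^2 + 4*k) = k^2*(k + 3)*(k + 4)*(k + 4)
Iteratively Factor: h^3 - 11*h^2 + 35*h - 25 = (h - 5)*(h^2 - 6*h + 5) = (h - 5)*(h - 1)*(h - 5)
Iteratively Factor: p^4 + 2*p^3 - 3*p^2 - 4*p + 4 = (p - 1)*(p^3 + 3*p^2 - 4) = (p - 1)*(p + 2)*(p^2 + p - 2) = (p - 1)*(p + 2)^2*(p - 1)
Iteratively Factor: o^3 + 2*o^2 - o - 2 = (o + 1)*(o^2 + o - 2) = (o + 1)*(o + 2)*(o - 1)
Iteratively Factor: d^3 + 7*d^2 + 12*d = (d)*(d^2 + 7*d + 12) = d*(d + 4)*(d + 3)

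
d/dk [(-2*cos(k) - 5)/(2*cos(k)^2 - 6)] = (sin(k)^2 - 5*cos(k) - 4)*sin(k)/(cos(k)^2 - 3)^2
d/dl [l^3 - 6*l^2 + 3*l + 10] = 3*l^2 - 12*l + 3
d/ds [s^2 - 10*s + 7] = 2*s - 10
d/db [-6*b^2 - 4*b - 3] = -12*b - 4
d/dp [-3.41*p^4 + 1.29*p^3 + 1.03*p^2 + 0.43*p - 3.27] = -13.64*p^3 + 3.87*p^2 + 2.06*p + 0.43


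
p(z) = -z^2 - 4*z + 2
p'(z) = -2*z - 4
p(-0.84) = 4.65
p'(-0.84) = -2.32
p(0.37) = 0.38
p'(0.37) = -4.74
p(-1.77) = 5.95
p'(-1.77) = -0.46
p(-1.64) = 5.87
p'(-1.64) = -0.72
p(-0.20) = 2.76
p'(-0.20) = -3.60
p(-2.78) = 5.39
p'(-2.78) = 1.56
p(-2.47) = 5.78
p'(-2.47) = 0.94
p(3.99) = -29.88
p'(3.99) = -11.98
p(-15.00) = -163.00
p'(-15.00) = 26.00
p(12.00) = -190.00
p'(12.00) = -28.00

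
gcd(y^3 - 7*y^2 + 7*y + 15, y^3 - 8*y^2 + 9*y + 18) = y^2 - 2*y - 3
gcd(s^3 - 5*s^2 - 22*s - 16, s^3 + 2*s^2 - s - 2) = s^2 + 3*s + 2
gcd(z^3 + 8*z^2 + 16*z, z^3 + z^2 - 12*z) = z^2 + 4*z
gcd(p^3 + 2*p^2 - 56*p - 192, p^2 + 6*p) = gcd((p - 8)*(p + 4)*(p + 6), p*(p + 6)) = p + 6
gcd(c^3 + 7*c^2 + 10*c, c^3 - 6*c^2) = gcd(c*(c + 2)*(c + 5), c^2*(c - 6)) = c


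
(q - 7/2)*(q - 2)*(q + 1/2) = q^3 - 5*q^2 + 17*q/4 + 7/2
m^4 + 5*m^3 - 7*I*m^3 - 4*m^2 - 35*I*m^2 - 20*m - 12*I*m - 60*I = (m + 5)*(m - 6*I)*(m - 2*I)*(m + I)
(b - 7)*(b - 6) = b^2 - 13*b + 42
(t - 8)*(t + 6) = t^2 - 2*t - 48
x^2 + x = x*(x + 1)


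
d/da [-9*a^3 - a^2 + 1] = a*(-27*a - 2)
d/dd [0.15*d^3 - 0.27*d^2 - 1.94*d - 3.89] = 0.45*d^2 - 0.54*d - 1.94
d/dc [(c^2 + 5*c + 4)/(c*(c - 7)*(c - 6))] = (-c^4 - 10*c^3 + 95*c^2 + 104*c - 168)/(c^2*(c^4 - 26*c^3 + 253*c^2 - 1092*c + 1764))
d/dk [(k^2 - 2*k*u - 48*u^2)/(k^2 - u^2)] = 2*u*(k^2 + 47*k*u + u^2)/(k^4 - 2*k^2*u^2 + u^4)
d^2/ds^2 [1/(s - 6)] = 2/(s - 6)^3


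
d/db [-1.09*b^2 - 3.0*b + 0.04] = -2.18*b - 3.0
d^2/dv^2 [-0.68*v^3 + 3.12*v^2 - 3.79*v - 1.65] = 6.24 - 4.08*v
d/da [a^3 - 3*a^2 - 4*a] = 3*a^2 - 6*a - 4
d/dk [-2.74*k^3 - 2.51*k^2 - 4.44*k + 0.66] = -8.22*k^2 - 5.02*k - 4.44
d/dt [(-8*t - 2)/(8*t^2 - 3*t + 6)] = 2*(32*t^2 + 16*t - 27)/(64*t^4 - 48*t^3 + 105*t^2 - 36*t + 36)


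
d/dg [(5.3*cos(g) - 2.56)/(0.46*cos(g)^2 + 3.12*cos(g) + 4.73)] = (2.438*cos(g)^2 - 2.3552*cos(g) - 33.0562)*sin(g)/(0.2116*cos(g)^4 + 2.8704*cos(g)^3 + 14.086*cos(g)^2 + 29.5152*cos(g) + 22.3729)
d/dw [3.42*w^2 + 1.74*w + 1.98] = 6.84*w + 1.74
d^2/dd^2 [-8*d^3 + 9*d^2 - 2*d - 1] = 18 - 48*d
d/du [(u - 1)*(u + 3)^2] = (u + 3)*(3*u + 1)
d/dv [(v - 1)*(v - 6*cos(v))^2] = (v - 6*cos(v))*(v + (2*v - 2)*(6*sin(v) + 1) - 6*cos(v))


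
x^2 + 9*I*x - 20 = (x + 4*I)*(x + 5*I)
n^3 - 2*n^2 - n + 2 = (n - 2)*(n - 1)*(n + 1)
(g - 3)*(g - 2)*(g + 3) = g^3 - 2*g^2 - 9*g + 18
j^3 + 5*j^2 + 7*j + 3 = (j + 1)^2*(j + 3)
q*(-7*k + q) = -7*k*q + q^2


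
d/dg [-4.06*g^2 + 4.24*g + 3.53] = 4.24 - 8.12*g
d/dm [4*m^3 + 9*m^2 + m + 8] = 12*m^2 + 18*m + 1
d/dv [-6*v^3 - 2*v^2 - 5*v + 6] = -18*v^2 - 4*v - 5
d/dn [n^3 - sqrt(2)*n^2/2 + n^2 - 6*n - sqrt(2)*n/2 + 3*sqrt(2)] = 3*n^2 - sqrt(2)*n + 2*n - 6 - sqrt(2)/2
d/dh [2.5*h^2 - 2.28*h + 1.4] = 5.0*h - 2.28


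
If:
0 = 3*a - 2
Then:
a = 2/3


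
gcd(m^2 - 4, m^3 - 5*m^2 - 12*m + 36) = m - 2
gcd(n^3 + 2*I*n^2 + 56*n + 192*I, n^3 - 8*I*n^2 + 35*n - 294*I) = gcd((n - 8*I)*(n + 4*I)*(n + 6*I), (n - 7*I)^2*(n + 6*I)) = n + 6*I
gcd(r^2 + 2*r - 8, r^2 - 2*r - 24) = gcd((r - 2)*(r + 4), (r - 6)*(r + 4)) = r + 4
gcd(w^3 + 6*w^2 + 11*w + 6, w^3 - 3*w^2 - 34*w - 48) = w^2 + 5*w + 6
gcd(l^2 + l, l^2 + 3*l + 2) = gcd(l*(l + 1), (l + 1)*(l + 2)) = l + 1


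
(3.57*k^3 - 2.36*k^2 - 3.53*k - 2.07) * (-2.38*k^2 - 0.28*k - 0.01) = -8.4966*k^5 + 4.6172*k^4 + 9.0265*k^3 + 5.9386*k^2 + 0.6149*k + 0.0207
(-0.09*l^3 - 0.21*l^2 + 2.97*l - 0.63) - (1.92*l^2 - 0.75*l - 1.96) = -0.09*l^3 - 2.13*l^2 + 3.72*l + 1.33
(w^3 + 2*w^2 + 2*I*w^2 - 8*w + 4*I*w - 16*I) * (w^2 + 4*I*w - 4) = w^5 + 2*w^4 + 6*I*w^4 - 20*w^3 + 12*I*w^3 - 24*w^2 - 56*I*w^2 + 96*w - 16*I*w + 64*I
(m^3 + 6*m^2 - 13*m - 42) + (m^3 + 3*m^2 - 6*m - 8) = 2*m^3 + 9*m^2 - 19*m - 50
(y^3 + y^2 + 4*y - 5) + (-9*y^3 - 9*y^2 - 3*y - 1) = -8*y^3 - 8*y^2 + y - 6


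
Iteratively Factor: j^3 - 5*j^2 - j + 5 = (j + 1)*(j^2 - 6*j + 5) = (j - 1)*(j + 1)*(j - 5)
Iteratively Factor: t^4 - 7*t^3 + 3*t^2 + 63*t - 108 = (t + 3)*(t^3 - 10*t^2 + 33*t - 36) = (t - 4)*(t + 3)*(t^2 - 6*t + 9) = (t - 4)*(t - 3)*(t + 3)*(t - 3)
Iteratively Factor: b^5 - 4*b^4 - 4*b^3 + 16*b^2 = (b)*(b^4 - 4*b^3 - 4*b^2 + 16*b) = b*(b - 2)*(b^3 - 2*b^2 - 8*b) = b*(b - 4)*(b - 2)*(b^2 + 2*b) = b*(b - 4)*(b - 2)*(b + 2)*(b)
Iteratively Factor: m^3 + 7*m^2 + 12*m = (m)*(m^2 + 7*m + 12) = m*(m + 4)*(m + 3)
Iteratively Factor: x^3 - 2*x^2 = (x)*(x^2 - 2*x) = x*(x - 2)*(x)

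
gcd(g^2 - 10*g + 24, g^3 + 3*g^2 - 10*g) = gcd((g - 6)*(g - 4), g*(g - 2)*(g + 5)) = 1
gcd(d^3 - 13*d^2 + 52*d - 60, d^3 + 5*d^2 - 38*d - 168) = d - 6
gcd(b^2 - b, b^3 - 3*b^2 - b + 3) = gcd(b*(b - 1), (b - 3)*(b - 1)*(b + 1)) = b - 1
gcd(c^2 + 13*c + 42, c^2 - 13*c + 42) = 1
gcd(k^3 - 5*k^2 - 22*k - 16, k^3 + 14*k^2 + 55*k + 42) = k + 1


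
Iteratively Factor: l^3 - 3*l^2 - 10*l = (l - 5)*(l^2 + 2*l) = (l - 5)*(l + 2)*(l)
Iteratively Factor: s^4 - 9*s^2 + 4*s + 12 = (s + 3)*(s^3 - 3*s^2 + 4) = (s - 2)*(s + 3)*(s^2 - s - 2) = (s - 2)*(s + 1)*(s + 3)*(s - 2)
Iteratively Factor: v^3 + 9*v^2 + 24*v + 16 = (v + 4)*(v^2 + 5*v + 4) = (v + 1)*(v + 4)*(v + 4)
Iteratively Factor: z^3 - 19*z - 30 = (z - 5)*(z^2 + 5*z + 6) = (z - 5)*(z + 3)*(z + 2)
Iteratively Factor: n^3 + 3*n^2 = (n + 3)*(n^2) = n*(n + 3)*(n)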